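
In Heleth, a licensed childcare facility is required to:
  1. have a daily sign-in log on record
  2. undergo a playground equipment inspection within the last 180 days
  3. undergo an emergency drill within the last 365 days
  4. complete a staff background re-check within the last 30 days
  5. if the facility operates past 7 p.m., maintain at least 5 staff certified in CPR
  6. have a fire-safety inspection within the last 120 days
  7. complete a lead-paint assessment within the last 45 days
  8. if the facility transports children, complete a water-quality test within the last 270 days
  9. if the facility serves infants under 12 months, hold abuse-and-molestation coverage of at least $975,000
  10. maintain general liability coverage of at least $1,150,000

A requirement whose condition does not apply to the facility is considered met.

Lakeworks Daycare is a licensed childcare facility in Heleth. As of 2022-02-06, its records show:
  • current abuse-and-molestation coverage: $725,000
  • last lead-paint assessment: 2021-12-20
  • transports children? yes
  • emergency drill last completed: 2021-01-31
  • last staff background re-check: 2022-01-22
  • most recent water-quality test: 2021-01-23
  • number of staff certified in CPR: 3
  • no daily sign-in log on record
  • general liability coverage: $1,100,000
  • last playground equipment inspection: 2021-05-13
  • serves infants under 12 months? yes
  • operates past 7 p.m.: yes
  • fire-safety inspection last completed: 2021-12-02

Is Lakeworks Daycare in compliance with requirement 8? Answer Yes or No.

No

8. condition 'transports children' holds; water-quality test 379 days ago vs limit 270 → not met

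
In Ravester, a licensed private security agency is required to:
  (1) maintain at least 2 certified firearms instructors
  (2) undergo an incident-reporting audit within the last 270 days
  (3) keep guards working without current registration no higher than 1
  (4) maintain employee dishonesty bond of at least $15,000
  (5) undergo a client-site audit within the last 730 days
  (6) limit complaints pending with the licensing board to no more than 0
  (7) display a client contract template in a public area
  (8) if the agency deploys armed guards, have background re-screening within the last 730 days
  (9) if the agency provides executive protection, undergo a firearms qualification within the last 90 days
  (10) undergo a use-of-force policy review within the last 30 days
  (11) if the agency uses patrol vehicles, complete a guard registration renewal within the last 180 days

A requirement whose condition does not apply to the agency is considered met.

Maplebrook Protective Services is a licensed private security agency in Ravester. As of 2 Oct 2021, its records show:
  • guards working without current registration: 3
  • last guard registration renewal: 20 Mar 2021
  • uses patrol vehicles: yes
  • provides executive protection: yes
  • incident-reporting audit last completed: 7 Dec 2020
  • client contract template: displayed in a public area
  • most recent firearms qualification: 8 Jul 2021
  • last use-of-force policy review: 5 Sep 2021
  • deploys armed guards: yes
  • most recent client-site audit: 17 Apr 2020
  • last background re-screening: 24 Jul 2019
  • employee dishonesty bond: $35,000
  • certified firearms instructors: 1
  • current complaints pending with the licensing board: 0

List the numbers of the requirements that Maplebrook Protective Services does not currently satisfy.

1. certified firearms instructors 1 < 2 → not met
2. incident-reporting audit 299 days ago vs limit 270 → not met
3. guards working without current registration 3 > 1 → not met
4. employee dishonesty bond $35,000 ≥ $15,000 → met
5. client-site audit 533 days ago vs limit 730 → met
6. complaints pending with the licensing board 0 ≤ 0 → met
7. client contract template present → met
8. condition 'deploys armed guards' holds; background re-screening 801 days ago vs limit 730 → not met
9. condition 'provides executive protection' holds; firearms qualification 86 days ago vs limit 90 → met
10. use-of-force policy review 27 days ago vs limit 30 → met
11. condition 'uses patrol vehicles' holds; guard registration renewal 196 days ago vs limit 180 → not met
Not met: 1, 2, 3, 8, 11

1, 2, 3, 8, 11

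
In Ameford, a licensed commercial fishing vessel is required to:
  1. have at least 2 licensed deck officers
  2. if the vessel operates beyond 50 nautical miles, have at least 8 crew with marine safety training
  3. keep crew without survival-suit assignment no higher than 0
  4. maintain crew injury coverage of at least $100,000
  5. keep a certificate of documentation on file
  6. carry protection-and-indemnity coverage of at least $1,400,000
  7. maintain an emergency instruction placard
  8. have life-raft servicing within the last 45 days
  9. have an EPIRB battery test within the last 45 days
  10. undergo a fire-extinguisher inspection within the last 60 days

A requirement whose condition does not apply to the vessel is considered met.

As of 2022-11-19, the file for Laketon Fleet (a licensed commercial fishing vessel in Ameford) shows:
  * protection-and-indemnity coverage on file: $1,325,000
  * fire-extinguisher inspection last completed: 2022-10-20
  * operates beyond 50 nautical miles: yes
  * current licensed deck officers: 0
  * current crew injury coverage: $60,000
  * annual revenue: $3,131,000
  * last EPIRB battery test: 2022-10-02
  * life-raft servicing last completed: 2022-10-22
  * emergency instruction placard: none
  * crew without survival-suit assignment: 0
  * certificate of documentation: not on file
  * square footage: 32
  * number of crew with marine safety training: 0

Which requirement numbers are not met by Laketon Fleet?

1. licensed deck officers 0 < 2 → not met
2. condition 'operates beyond 50 nautical miles' holds; crew with marine safety training 0 < 8 → not met
3. crew without survival-suit assignment 0 ≤ 0 → met
4. crew injury coverage $60,000 < $100,000 → not met
5. certificate of documentation absent → not met
6. protection-and-indemnity coverage $1,325,000 < $1,400,000 → not met
7. emergency instruction placard absent → not met
8. life-raft servicing 28 days ago vs limit 45 → met
9. EPIRB battery test 48 days ago vs limit 45 → not met
10. fire-extinguisher inspection 30 days ago vs limit 60 → met
Not met: 1, 2, 4, 5, 6, 7, 9

1, 2, 4, 5, 6, 7, 9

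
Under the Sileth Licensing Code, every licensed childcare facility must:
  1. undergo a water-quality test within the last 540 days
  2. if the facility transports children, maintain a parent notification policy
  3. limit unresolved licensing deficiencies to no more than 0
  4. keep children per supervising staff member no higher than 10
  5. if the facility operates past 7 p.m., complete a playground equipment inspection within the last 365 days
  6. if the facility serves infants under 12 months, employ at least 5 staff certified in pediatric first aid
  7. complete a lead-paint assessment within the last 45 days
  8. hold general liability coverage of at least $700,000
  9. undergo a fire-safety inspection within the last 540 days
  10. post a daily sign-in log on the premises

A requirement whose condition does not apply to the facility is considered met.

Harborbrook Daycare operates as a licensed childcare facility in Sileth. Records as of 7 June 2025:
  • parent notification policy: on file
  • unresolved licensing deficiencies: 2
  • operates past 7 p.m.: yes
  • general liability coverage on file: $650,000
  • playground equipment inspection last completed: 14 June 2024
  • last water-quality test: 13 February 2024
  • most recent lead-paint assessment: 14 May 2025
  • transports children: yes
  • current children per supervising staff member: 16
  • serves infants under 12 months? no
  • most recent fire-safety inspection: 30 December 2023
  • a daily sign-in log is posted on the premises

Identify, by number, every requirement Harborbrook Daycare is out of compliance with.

1. water-quality test 480 days ago vs limit 540 → met
2. condition 'transports children' holds; parent notification policy present → met
3. unresolved licensing deficiencies 2 > 0 → not met
4. children per supervising staff member 16 > 10 → not met
5. condition 'operates past 7 p.m.' holds; playground equipment inspection 358 days ago vs limit 365 → met
6. condition 'serves infants under 12 months' does not hold → requirement n/a → met
7. lead-paint assessment 24 days ago vs limit 45 → met
8. general liability coverage $650,000 < $700,000 → not met
9. fire-safety inspection 525 days ago vs limit 540 → met
10. daily sign-in log present → met
Not met: 3, 4, 8

3, 4, 8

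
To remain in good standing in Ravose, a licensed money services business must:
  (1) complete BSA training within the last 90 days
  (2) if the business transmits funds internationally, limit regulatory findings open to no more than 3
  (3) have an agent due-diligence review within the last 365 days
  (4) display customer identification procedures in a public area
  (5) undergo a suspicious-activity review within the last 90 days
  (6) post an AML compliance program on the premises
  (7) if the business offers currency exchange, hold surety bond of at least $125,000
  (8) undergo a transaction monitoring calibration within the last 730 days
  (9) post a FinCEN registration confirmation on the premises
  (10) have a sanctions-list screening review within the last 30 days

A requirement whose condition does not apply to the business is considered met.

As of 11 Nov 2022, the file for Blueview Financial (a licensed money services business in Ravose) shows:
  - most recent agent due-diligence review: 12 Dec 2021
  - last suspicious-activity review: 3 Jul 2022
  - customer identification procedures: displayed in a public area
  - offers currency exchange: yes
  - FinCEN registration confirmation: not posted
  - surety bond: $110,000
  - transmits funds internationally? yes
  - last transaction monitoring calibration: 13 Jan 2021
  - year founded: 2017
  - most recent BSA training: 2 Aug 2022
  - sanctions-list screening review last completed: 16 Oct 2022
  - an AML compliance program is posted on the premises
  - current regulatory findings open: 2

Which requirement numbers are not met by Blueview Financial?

1. BSA training 101 days ago vs limit 90 → not met
2. condition 'transmits funds internationally' holds; regulatory findings open 2 ≤ 3 → met
3. agent due-diligence review 334 days ago vs limit 365 → met
4. customer identification procedures present → met
5. suspicious-activity review 131 days ago vs limit 90 → not met
6. AML compliance program present → met
7. condition 'offers currency exchange' holds; surety bond $110,000 < $125,000 → not met
8. transaction monitoring calibration 667 days ago vs limit 730 → met
9. FinCEN registration confirmation absent → not met
10. sanctions-list screening review 26 days ago vs limit 30 → met
Not met: 1, 5, 7, 9

1, 5, 7, 9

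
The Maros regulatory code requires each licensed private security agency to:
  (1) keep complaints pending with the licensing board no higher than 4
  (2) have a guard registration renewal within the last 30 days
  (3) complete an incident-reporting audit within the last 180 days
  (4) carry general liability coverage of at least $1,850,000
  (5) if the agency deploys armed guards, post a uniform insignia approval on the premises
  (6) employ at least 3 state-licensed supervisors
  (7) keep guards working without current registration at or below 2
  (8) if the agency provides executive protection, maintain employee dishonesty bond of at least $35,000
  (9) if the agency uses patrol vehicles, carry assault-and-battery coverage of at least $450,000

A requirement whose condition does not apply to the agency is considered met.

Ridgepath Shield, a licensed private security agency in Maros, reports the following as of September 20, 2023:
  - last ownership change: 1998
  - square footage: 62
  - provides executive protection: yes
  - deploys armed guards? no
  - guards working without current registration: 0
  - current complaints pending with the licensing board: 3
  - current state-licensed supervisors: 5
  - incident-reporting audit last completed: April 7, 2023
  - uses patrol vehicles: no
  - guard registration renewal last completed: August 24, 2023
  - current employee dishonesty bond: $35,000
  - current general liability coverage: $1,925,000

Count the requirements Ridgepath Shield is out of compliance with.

1. complaints pending with the licensing board 3 ≤ 4 → met
2. guard registration renewal 27 days ago vs limit 30 → met
3. incident-reporting audit 166 days ago vs limit 180 → met
4. general liability coverage $1,925,000 ≥ $1,850,000 → met
5. condition 'deploys armed guards' does not hold → requirement n/a → met
6. state-licensed supervisors 5 ≥ 3 → met
7. guards working without current registration 0 ≤ 2 → met
8. condition 'provides executive protection' holds; employee dishonesty bond $35,000 ≥ $35,000 → met
9. condition 'uses patrol vehicles' does not hold → requirement n/a → met
Not met: 0 of 9

0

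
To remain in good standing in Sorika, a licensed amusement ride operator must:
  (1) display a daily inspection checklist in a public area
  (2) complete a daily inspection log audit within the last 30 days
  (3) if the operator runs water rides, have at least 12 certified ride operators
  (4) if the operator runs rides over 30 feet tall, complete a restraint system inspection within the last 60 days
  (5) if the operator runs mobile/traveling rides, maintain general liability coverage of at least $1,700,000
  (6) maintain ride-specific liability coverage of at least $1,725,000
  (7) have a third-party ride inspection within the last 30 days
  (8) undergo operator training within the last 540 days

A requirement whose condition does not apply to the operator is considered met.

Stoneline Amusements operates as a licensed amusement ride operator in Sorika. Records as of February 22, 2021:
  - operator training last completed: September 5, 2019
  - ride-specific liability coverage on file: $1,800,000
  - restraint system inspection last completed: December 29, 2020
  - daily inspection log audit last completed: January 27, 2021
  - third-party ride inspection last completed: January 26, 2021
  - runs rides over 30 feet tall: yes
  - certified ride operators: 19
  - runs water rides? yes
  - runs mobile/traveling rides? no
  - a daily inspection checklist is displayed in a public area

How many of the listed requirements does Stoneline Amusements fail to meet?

1. daily inspection checklist present → met
2. daily inspection log audit 26 days ago vs limit 30 → met
3. condition 'runs water rides' holds; certified ride operators 19 ≥ 12 → met
4. condition 'runs rides over 30 feet tall' holds; restraint system inspection 55 days ago vs limit 60 → met
5. condition 'runs mobile/traveling rides' does not hold → requirement n/a → met
6. ride-specific liability coverage $1,800,000 ≥ $1,725,000 → met
7. third-party ride inspection 27 days ago vs limit 30 → met
8. operator training 536 days ago vs limit 540 → met
Not met: 0 of 8

0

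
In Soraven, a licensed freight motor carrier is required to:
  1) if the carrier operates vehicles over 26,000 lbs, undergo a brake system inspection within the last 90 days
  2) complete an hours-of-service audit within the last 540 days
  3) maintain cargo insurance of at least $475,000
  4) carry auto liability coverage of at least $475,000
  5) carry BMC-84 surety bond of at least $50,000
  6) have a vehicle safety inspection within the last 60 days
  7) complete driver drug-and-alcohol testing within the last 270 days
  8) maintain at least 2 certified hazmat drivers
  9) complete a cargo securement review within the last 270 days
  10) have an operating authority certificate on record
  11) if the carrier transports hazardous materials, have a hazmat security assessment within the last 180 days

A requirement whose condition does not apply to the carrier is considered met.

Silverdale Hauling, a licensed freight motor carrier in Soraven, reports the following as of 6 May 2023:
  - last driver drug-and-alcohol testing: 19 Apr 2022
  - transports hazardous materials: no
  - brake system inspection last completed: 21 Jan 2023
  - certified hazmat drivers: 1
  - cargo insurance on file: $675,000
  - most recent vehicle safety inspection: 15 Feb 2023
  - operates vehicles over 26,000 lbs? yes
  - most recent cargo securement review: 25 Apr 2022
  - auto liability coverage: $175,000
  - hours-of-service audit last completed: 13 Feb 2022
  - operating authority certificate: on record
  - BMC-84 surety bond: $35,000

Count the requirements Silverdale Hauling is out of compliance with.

7

1. condition 'operates vehicles over 26,000 lbs' holds; brake system inspection 105 days ago vs limit 90 → not met
2. hours-of-service audit 447 days ago vs limit 540 → met
3. cargo insurance $675,000 ≥ $475,000 → met
4. auto liability coverage $175,000 < $475,000 → not met
5. BMC-84 surety bond $35,000 < $50,000 → not met
6. vehicle safety inspection 80 days ago vs limit 60 → not met
7. driver drug-and-alcohol testing 382 days ago vs limit 270 → not met
8. certified hazmat drivers 1 < 2 → not met
9. cargo securement review 376 days ago vs limit 270 → not met
10. operating authority certificate present → met
11. condition 'transports hazardous materials' does not hold → requirement n/a → met
Not met: 7 of 11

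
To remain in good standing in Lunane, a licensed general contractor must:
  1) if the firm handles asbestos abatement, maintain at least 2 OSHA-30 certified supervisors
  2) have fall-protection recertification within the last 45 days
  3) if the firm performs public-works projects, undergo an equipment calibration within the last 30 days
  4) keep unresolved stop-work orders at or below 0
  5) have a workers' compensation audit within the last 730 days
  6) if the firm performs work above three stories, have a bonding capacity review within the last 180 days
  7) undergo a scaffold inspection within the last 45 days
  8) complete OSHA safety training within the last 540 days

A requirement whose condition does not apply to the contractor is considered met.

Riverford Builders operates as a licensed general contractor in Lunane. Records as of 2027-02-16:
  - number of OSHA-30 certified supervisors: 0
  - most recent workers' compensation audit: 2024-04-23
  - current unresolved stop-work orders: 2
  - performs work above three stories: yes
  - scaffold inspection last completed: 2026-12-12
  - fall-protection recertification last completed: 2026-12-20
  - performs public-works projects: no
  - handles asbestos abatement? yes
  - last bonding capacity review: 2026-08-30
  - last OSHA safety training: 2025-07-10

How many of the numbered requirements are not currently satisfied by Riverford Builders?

6

1. condition 'handles asbestos abatement' holds; OSHA-30 certified supervisors 0 < 2 → not met
2. fall-protection recertification 58 days ago vs limit 45 → not met
3. condition 'performs public-works projects' does not hold → requirement n/a → met
4. unresolved stop-work orders 2 > 0 → not met
5. workers' compensation audit 1029 days ago vs limit 730 → not met
6. condition 'performs work above three stories' holds; bonding capacity review 170 days ago vs limit 180 → met
7. scaffold inspection 66 days ago vs limit 45 → not met
8. OSHA safety training 586 days ago vs limit 540 → not met
Not met: 6 of 8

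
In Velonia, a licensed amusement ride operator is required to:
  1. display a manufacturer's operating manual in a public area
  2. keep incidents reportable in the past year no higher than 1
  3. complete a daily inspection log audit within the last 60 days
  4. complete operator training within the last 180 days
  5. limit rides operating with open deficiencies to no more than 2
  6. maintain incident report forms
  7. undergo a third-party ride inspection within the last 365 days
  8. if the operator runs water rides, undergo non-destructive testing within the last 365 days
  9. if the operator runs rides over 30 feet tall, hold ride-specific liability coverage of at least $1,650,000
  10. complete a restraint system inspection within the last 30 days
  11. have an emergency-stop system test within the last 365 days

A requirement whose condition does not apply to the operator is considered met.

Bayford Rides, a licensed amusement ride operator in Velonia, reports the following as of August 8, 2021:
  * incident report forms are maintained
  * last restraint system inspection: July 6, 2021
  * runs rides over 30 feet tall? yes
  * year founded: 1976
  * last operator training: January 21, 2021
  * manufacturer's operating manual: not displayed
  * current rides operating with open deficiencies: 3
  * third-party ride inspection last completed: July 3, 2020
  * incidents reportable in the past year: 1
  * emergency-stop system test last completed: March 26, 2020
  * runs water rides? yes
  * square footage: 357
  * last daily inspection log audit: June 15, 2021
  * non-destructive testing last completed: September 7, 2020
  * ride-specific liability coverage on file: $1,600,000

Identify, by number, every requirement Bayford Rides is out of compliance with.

1, 4, 5, 7, 9, 10, 11

1. manufacturer's operating manual absent → not met
2. incidents reportable in the past year 1 ≤ 1 → met
3. daily inspection log audit 54 days ago vs limit 60 → met
4. operator training 199 days ago vs limit 180 → not met
5. rides operating with open deficiencies 3 > 2 → not met
6. incident report forms present → met
7. third-party ride inspection 401 days ago vs limit 365 → not met
8. condition 'runs water rides' holds; non-destructive testing 335 days ago vs limit 365 → met
9. condition 'runs rides over 30 feet tall' holds; ride-specific liability coverage $1,600,000 < $1,650,000 → not met
10. restraint system inspection 33 days ago vs limit 30 → not met
11. emergency-stop system test 500 days ago vs limit 365 → not met
Not met: 1, 4, 5, 7, 9, 10, 11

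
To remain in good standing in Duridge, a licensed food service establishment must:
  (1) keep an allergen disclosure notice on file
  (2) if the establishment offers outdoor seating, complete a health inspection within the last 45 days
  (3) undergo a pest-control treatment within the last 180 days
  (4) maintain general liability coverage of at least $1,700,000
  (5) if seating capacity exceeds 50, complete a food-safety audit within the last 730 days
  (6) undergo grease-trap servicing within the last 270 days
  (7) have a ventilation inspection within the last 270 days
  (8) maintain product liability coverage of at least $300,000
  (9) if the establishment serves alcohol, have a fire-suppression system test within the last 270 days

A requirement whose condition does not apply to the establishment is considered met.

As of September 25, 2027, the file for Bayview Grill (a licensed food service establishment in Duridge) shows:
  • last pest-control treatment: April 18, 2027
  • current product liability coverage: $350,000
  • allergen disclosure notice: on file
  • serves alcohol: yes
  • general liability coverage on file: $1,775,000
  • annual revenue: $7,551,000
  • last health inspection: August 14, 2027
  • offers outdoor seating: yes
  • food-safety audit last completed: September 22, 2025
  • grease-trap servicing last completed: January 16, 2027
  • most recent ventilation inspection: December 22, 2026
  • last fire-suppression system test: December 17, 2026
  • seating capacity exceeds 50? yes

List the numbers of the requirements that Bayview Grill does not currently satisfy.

5, 7, 9

1. allergen disclosure notice present → met
2. condition 'offers outdoor seating' holds; health inspection 42 days ago vs limit 45 → met
3. pest-control treatment 160 days ago vs limit 180 → met
4. general liability coverage $1,775,000 ≥ $1,700,000 → met
5. condition 'seating capacity exceeds 50' holds; food-safety audit 733 days ago vs limit 730 → not met
6. grease-trap servicing 252 days ago vs limit 270 → met
7. ventilation inspection 277 days ago vs limit 270 → not met
8. product liability coverage $350,000 ≥ $300,000 → met
9. condition 'serves alcohol' holds; fire-suppression system test 282 days ago vs limit 270 → not met
Not met: 5, 7, 9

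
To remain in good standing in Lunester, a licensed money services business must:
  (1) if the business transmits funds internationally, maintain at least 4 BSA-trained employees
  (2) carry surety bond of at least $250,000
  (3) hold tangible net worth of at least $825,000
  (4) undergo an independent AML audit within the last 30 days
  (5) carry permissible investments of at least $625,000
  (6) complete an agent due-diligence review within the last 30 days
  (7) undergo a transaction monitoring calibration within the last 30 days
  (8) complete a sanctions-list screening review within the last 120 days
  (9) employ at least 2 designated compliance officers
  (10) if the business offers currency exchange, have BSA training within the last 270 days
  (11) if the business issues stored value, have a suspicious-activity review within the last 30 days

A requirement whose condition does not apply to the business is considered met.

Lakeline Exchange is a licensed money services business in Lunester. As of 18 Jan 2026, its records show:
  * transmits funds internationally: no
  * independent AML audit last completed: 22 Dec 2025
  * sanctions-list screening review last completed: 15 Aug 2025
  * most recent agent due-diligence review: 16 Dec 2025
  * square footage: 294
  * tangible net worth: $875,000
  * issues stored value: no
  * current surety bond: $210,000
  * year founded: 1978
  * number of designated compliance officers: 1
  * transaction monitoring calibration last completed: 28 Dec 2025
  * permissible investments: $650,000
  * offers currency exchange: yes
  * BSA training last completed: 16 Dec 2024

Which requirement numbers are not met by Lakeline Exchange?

1. condition 'transmits funds internationally' does not hold → requirement n/a → met
2. surety bond $210,000 < $250,000 → not met
3. tangible net worth $875,000 ≥ $825,000 → met
4. independent AML audit 27 days ago vs limit 30 → met
5. permissible investments $650,000 ≥ $625,000 → met
6. agent due-diligence review 33 days ago vs limit 30 → not met
7. transaction monitoring calibration 21 days ago vs limit 30 → met
8. sanctions-list screening review 156 days ago vs limit 120 → not met
9. designated compliance officers 1 < 2 → not met
10. condition 'offers currency exchange' holds; BSA training 398 days ago vs limit 270 → not met
11. condition 'issues stored value' does not hold → requirement n/a → met
Not met: 2, 6, 8, 9, 10

2, 6, 8, 9, 10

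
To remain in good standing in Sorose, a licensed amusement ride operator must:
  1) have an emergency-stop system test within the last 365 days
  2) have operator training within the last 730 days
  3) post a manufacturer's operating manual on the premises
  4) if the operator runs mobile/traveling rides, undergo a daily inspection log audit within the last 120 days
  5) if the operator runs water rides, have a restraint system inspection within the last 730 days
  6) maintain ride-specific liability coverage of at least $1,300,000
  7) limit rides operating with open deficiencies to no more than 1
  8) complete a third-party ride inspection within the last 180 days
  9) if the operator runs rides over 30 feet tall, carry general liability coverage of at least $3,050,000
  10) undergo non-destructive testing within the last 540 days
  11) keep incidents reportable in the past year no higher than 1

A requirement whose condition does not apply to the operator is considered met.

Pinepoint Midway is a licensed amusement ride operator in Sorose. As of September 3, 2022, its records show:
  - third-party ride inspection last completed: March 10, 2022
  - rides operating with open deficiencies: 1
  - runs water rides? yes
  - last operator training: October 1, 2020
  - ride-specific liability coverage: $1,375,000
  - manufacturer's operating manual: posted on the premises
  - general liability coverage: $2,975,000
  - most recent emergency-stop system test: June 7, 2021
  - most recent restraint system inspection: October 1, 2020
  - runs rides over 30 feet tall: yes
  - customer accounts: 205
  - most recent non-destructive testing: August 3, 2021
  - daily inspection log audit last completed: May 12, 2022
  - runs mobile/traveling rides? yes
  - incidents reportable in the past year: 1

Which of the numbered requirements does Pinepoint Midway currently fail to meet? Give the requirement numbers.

1. emergency-stop system test 453 days ago vs limit 365 → not met
2. operator training 702 days ago vs limit 730 → met
3. manufacturer's operating manual present → met
4. condition 'runs mobile/traveling rides' holds; daily inspection log audit 114 days ago vs limit 120 → met
5. condition 'runs water rides' holds; restraint system inspection 702 days ago vs limit 730 → met
6. ride-specific liability coverage $1,375,000 ≥ $1,300,000 → met
7. rides operating with open deficiencies 1 ≤ 1 → met
8. third-party ride inspection 177 days ago vs limit 180 → met
9. condition 'runs rides over 30 feet tall' holds; general liability coverage $2,975,000 < $3,050,000 → not met
10. non-destructive testing 396 days ago vs limit 540 → met
11. incidents reportable in the past year 1 ≤ 1 → met
Not met: 1, 9

1, 9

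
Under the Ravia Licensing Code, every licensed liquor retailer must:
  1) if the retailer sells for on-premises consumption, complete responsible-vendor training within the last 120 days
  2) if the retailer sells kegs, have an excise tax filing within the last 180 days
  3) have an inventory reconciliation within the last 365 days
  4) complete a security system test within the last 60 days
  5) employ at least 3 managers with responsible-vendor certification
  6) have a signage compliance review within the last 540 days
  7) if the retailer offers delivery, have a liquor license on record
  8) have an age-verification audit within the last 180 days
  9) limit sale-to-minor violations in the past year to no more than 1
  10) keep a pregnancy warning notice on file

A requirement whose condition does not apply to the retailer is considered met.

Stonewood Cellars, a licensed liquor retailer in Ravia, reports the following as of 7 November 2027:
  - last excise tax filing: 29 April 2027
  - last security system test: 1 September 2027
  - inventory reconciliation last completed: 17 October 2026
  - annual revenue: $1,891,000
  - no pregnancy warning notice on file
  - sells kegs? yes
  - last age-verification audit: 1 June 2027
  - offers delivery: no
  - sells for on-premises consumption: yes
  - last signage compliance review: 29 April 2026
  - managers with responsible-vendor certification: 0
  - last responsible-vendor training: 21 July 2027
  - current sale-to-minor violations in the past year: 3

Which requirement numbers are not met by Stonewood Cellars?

2, 3, 4, 5, 6, 9, 10

1. condition 'sells for on-premises consumption' holds; responsible-vendor training 109 days ago vs limit 120 → met
2. condition 'sells kegs' holds; excise tax filing 192 days ago vs limit 180 → not met
3. inventory reconciliation 386 days ago vs limit 365 → not met
4. security system test 67 days ago vs limit 60 → not met
5. managers with responsible-vendor certification 0 < 3 → not met
6. signage compliance review 557 days ago vs limit 540 → not met
7. condition 'offers delivery' does not hold → requirement n/a → met
8. age-verification audit 159 days ago vs limit 180 → met
9. sale-to-minor violations in the past year 3 > 1 → not met
10. pregnancy warning notice absent → not met
Not met: 2, 3, 4, 5, 6, 9, 10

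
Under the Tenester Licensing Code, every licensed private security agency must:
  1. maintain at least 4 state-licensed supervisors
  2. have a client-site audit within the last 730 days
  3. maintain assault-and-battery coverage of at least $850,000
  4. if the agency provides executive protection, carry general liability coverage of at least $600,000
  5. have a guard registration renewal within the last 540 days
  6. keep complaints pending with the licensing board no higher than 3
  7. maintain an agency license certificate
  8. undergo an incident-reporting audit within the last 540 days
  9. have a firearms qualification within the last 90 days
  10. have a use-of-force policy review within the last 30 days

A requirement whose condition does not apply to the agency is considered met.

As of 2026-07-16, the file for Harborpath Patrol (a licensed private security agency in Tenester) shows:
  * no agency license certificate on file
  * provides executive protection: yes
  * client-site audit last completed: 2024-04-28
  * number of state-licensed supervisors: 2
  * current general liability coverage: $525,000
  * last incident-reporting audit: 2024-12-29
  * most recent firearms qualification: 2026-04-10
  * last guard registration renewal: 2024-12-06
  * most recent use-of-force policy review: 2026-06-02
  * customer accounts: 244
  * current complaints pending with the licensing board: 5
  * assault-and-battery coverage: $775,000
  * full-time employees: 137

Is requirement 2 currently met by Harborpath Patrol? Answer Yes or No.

2. client-site audit 809 days ago vs limit 730 → not met

No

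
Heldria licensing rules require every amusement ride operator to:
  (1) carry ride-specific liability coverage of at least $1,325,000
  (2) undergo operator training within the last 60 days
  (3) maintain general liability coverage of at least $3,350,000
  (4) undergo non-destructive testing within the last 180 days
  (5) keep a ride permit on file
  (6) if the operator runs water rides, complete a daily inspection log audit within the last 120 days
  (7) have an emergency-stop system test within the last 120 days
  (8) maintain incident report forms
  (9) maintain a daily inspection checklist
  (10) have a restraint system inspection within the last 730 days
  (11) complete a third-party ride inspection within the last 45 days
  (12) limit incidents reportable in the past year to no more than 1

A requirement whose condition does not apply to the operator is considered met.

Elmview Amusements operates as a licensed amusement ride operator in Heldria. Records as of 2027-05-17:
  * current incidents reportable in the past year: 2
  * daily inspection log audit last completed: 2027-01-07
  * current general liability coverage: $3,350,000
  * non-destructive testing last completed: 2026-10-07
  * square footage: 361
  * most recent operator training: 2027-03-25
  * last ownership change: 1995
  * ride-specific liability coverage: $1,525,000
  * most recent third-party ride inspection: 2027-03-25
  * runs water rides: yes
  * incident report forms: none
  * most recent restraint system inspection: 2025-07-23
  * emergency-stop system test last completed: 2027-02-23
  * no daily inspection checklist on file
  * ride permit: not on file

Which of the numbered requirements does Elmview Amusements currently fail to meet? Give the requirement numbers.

4, 5, 6, 8, 9, 11, 12

1. ride-specific liability coverage $1,525,000 ≥ $1,325,000 → met
2. operator training 53 days ago vs limit 60 → met
3. general liability coverage $3,350,000 ≥ $3,350,000 → met
4. non-destructive testing 222 days ago vs limit 180 → not met
5. ride permit absent → not met
6. condition 'runs water rides' holds; daily inspection log audit 130 days ago vs limit 120 → not met
7. emergency-stop system test 83 days ago vs limit 120 → met
8. incident report forms absent → not met
9. daily inspection checklist absent → not met
10. restraint system inspection 663 days ago vs limit 730 → met
11. third-party ride inspection 53 days ago vs limit 45 → not met
12. incidents reportable in the past year 2 > 1 → not met
Not met: 4, 5, 6, 8, 9, 11, 12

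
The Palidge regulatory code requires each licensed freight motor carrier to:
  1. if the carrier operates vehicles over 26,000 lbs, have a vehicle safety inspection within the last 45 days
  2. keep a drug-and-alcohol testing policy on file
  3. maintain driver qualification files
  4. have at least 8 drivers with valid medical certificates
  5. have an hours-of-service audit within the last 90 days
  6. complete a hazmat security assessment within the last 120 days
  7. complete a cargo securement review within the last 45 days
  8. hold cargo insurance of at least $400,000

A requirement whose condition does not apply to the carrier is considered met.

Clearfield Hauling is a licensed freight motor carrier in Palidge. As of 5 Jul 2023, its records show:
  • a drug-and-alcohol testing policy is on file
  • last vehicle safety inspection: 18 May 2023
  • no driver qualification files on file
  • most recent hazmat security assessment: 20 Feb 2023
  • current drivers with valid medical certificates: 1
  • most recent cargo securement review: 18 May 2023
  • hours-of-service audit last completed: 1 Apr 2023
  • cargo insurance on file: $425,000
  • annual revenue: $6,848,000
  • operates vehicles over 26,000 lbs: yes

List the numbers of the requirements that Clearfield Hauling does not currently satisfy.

1, 3, 4, 5, 6, 7

1. condition 'operates vehicles over 26,000 lbs' holds; vehicle safety inspection 48 days ago vs limit 45 → not met
2. drug-and-alcohol testing policy present → met
3. driver qualification files absent → not met
4. drivers with valid medical certificates 1 < 8 → not met
5. hours-of-service audit 95 days ago vs limit 90 → not met
6. hazmat security assessment 135 days ago vs limit 120 → not met
7. cargo securement review 48 days ago vs limit 45 → not met
8. cargo insurance $425,000 ≥ $400,000 → met
Not met: 1, 3, 4, 5, 6, 7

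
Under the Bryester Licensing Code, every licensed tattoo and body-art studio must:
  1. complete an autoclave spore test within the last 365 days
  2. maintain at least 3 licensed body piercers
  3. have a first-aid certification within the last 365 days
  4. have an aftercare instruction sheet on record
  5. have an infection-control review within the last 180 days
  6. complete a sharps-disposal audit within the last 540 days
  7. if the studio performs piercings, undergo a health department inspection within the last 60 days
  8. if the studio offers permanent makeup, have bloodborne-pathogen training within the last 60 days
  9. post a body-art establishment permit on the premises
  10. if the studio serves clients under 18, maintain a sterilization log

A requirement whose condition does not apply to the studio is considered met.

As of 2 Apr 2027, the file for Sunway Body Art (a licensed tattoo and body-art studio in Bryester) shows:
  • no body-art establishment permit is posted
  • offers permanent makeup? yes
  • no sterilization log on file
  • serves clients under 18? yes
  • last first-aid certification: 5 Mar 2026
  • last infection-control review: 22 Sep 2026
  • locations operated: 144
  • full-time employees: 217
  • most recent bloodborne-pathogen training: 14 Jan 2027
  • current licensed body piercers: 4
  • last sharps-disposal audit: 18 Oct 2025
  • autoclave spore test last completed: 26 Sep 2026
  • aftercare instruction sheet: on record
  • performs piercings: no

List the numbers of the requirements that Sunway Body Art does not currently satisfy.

3, 5, 8, 9, 10

1. autoclave spore test 188 days ago vs limit 365 → met
2. licensed body piercers 4 ≥ 3 → met
3. first-aid certification 393 days ago vs limit 365 → not met
4. aftercare instruction sheet present → met
5. infection-control review 192 days ago vs limit 180 → not met
6. sharps-disposal audit 531 days ago vs limit 540 → met
7. condition 'performs piercings' does not hold → requirement n/a → met
8. condition 'offers permanent makeup' holds; bloodborne-pathogen training 78 days ago vs limit 60 → not met
9. body-art establishment permit absent → not met
10. condition 'serves clients under 18' holds; sterilization log absent → not met
Not met: 3, 5, 8, 9, 10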